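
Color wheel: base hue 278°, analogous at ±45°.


Base hue: 278°
Left analog: (278 - 45) mod 360 = 233°
Right analog: (278 + 45) mod 360 = 323°
Analogous hues = 233° and 323°


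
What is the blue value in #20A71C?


Color: #20A71C
R = 20 = 32
G = A7 = 167
B = 1C = 28
Blue = 28


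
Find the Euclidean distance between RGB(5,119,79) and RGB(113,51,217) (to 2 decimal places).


d = √[(R₁-R₂)² + (G₁-G₂)² + (B₁-B₂)²]
d = √[(5-113)² + (119-51)² + (79-217)²]
d = √[11664 + 4624 + 19044]
d = √35332
d ≈ 187.97


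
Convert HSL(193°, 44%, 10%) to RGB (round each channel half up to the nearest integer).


H=193°, S=0.44, L=0.10
C = (1-|2L-1|)×S = (1-|-0.80|)×0.44 = 0.088
H' = H/60 = 193/60 ≈ 3.2167; X = C×(1-|H' mod 2 - 1|) ≈ 0.0689
m = L - C/2 = 0.10 - 0.044 = 0.056
Sector ⌊H'⌋ = 3 → (R',G',B') = (0.0, ≈0.0689, 0.088)
RGB = ((R'+m)×255, (G'+m)×255, (B'+m)×255) = (14.28, 31.858, 36.72)
Round half up → RGB(14, 32, 37)


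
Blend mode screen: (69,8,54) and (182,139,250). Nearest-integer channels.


Screen: C = 255 - (255-A)×(255-B)/255, rounded to nearest integer
R: 255 - (255-69)×(255-182)/255 = 255 - 13578/255 ≈ 255 - 53.247 = 201.753 → 202
G: 255 - (255-8)×(255-139)/255 = 255 - 28652/255 ≈ 255 - 112.361 = 142.639 → 143
B: 255 - (255-54)×(255-250)/255 = 255 - 1005/255 ≈ 255 - 3.941 = 251.059 → 251
= RGB(202, 143, 251)


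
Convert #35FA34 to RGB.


35 → 53 (R)
FA → 250 (G)
34 → 52 (B)
= RGB(53, 250, 52)


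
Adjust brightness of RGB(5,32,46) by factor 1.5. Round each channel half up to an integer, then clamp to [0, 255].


Multiply each channel by 1.5, round half up, clamp to [0, 255]
R: 5×1.5 = 7.5 → round → 8
G: 32×1.5 = 48
B: 46×1.5 = 69
= RGB(8, 48, 69)


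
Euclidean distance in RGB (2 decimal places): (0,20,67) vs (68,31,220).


d = √[(R₁-R₂)² + (G₁-G₂)² + (B₁-B₂)²]
d = √[(0-68)² + (20-31)² + (67-220)²]
d = √[4624 + 121 + 23409]
d = √28154
d ≈ 167.79


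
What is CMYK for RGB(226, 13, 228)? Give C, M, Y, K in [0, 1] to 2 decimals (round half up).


R'=226/255≈0.8863, G'=13/255≈0.0510, B'=228/255≈0.8941
K = 1 - max(R',G',B') = 1 - 228/255 = 27/255 = 0.10588… → 0.11
(1-R'-K)/(1-K) simplifies to (max-R)/max with max = 228:
C = (228-226)/228 = 2/228 = 0.00877… → 0.01
M = (228-13)/228 = 215/228 = 0.94298… → 0.94
Y = (228-228)/228 = 0/228 = 0 → 0.00
= CMYK(0.01, 0.94, 0.00, 0.11)


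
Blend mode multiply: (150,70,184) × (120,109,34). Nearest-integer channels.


Multiply: C = A×B/255, rounded to nearest integer
R: 150×120/255 = 18000/255 ≈ 70.588 → 71
G: 70×109/255 = 7630/255 ≈ 29.922 → 30
B: 184×34/255 = 6256/255 ≈ 24.533 → 25
= RGB(71, 30, 25)


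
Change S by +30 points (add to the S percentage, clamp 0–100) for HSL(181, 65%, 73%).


Original S = 65%
Adjustment = +30 percentage points
New S = 65 + (30) = 95
Clamp to [0, 100] → 95
= HSL(181°, 95%, 73%)


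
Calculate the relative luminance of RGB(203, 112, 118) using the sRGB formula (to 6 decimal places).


Linearize each channel (sRGB transfer function): c = v/255; c_lin = c/12.92 if c ≤ 0.04045, else ((c+0.055)/1.055)^2.4
  R: 203/255 ≈ 0.796078 > 0.04045 → ((0.796078+0.055)/1.055)^2.4 ≈ 0.597202
  G: 112/255 ≈ 0.439216 > 0.04045 → ((0.439216+0.055)/1.055)^2.4 ≈ 0.162029
  B: 118/255 ≈ 0.462745 > 0.04045 → ((0.462745+0.055)/1.055)^2.4 ≈ 0.181164
R_lin = 0.597202, G_lin = 0.162029, B_lin = 0.181164
L = 0.2126×R + 0.7152×G + 0.0722×B
L = 0.2126×0.597202 + 0.7152×0.162029 + 0.0722×0.181164
L ≈ 0.255929


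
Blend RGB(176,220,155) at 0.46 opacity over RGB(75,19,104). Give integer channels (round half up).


C = α×F + (1-α)×B, with 1-α = 0.54
R: 0.46×176 + 0.54×75 = 80.96 + 40.50 = 121.46 → 121
G: 0.46×220 + 0.54×19 = 101.20 + 10.26 = 111.46 → 111
B: 0.46×155 + 0.54×104 = 71.30 + 56.16 = 127.46 → 127
= RGB(121, 111, 127)


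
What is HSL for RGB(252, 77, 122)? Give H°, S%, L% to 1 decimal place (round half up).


Normalize: R'=252/255≈0.9882, G'=77/255≈0.3020, B'=122/255≈0.4784
Max=252/255, Min=77/255, Δ=Max-Min=175/255
L = (Max+Min)/2 = (252+77)/510 = 329/510 = 0.64509… → L = 64.5%
L > 0.5 → S = Δ/(2-Max-Min) = 175/(510-252-77) = 175/181 = 0.96685… → S = 96.7%
(the 1/255 factors cancel in S and H, so raw channel differences can be used)
Max is R' → H = 60 × (((G-B)/Δ) mod 6) = 60 × (((77-122)/175) mod 6)
  (-45)/175 = -0.2571…; negative, so add 6 → 5.7428…
  H = 60 × 5.7428… = 344.571…° → H = 344.6°
= HSL(344.6°, 96.7%, 64.5%)


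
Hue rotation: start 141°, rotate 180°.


New hue = (H + rotation) mod 360
New hue = (141 + 180) mod 360
= 321 mod 360
= 321°


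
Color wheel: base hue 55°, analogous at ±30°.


Base hue: 55°
Left analog: (55 - 30) mod 360 = 25°
Right analog: (55 + 30) mod 360 = 85°
Analogous hues = 25° and 85°


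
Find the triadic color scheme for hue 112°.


Triadic: equally spaced at 120° intervals
H1 = 112°
H2 = (112 + 120) mod 360 = 232°
H3 = (112 + 240) mod 360 = 352°
Triadic = 112°, 232°, 352°


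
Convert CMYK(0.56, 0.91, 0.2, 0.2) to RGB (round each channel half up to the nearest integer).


R = 255 × (1-C) × (1-K) = 255 × 0.44 × 0.80 = 89.76 → 90
G = 255 × (1-M) × (1-K) = 255 × 0.09 × 0.80 = 18.36 → 18
B = 255 × (1-Y) × (1-K) = 255 × 0.80 × 0.80 = 163.2 → 163
= RGB(90, 18, 163)


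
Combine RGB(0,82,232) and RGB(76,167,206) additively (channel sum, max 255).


Additive: each channel = min(255, C₁+C₂)
R: 0+76 = 76 → 76
G: 82+167 = 249 → 249
B: 232+206 = 438 → 255
= RGB(76, 249, 255)


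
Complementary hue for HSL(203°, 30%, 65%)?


Complement = opposite side of color wheel = hue + 180°
H' = (203 + 180) mod 360 = 23°
S and L unchanged.
= HSL(23°, 30%, 65%)


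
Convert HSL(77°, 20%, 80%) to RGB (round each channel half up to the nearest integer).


H=77°, S=0.20, L=0.80
C = (1-|2L-1|)×S = (1-|0.60|)×0.20 = 0.08
H' = H/60 = 77/60 ≈ 1.2833; X = C×(1-|H' mod 2 - 1|) ≈ 0.0573
m = L - C/2 = 0.80 - 0.04 = 0.76
Sector ⌊H'⌋ = 1 → (R',G',B') = (≈0.0573, 0.08, 0.0)
RGB = ((R'+m)×255, (G'+m)×255, (B'+m)×255) = (208.42, 214.2, 193.8)
Round half up → RGB(208, 214, 194)


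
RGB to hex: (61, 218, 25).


R = 61 → 3D (hex)
G = 218 → DA (hex)
B = 25 → 19 (hex)
Hex = #3DDA19


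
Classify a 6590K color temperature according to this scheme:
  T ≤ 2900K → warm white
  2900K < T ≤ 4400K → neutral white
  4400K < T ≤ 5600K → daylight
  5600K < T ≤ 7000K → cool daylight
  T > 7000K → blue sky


Temperature: 6590K
5600K < 6590K ≤ 7000K → cool daylight
Classification: cool daylight


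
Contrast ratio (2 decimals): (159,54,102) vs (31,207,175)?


Linearize each sRGB channel c=v/255: c/12.92 if c ≤ 0.04045 else ((c+0.055)/1.055)^2.4
L = 0.2126×R_lin + 0.7152×G_lin + 0.0722×B_lin
Color 1 (159,54,102):
  R=159: 159/255≈0.6235 > 0.04045 → ((0.6235+0.055)/1.055)^2.4 ≈ 0.34670
  G=54: 54/255≈0.2118 > 0.04045 → ((0.2118+0.055)/1.055)^2.4 ≈ 0.03689
  B=102: 102/255≈0.4000 > 0.04045 → ((0.4000+0.055)/1.055)^2.4 ≈ 0.13287
  L1 = 0.2126×0.34670 + 0.7152×0.03689 + 0.0722×0.13287 ≈ 0.10969
Color 2 (31,207,175):
  R=31: 31/255≈0.1216 > 0.04045 → ((0.1216+0.055)/1.055)^2.4 ≈ 0.01370
  G=207: 207/255≈0.8118 > 0.04045 → ((0.8118+0.055)/1.055)^2.4 ≈ 0.62396
  B=175: 175/255≈0.6863 > 0.04045 → ((0.6863+0.055)/1.055)^2.4 ≈ 0.42869
  L2 = 0.2126×0.01370 + 0.7152×0.62396 + 0.0722×0.42869 ≈ 0.48012
Lighter = 0.48012, Darker = 0.10969
Ratio = (L_lighter + 0.05) / (L_darker + 0.05)
Ratio = (0.48012 + 0.05) / (0.10969 + 0.05) = 0.53012 / 0.15969 ≈ 3.3198
Ratio ≈ 3.32:1


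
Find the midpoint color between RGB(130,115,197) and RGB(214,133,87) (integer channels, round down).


Midpoint: each channel = ⌊(C₁+C₂)/2⌋
R: ⌊(130+214)/2⌋ = 172
G: ⌊(115+133)/2⌋ = 124
B: ⌊(197+87)/2⌋ = 142
= RGB(172, 124, 142)


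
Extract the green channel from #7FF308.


Color: #7FF308
R = 7F = 127
G = F3 = 243
B = 08 = 8
Green = 243


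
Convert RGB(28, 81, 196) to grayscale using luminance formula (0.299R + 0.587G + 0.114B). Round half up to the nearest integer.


Gray = 0.299×R + 0.587×G + 0.114×B
Gray = 0.299×28 + 0.587×81 + 0.114×196
Gray = 8.372 + 47.547 + 22.344
Gray = 78.263 → round half up → 78
Gray = 78


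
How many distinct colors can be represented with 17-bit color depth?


Colors = 2^bits = 2^17
= 131,072 colors


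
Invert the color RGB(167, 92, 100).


Invert: (255-R, 255-G, 255-B)
R: 255-167 = 88
G: 255-92 = 163
B: 255-100 = 155
= RGB(88, 163, 155)


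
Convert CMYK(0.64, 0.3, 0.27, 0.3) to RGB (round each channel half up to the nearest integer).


R = 255 × (1-C) × (1-K) = 255 × 0.36 × 0.70 = 64.26 → 64
G = 255 × (1-M) × (1-K) = 255 × 0.70 × 0.70 = 124.95 → 125
B = 255 × (1-Y) × (1-K) = 255 × 0.73 × 0.70 = 130.305 → 130
= RGB(64, 125, 130)


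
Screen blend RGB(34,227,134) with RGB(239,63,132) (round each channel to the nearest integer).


Screen: C = 255 - (255-A)×(255-B)/255, rounded to nearest integer
R: 255 - (255-34)×(255-239)/255 = 255 - 3536/255 ≈ 255 - 13.867 = 241.133 → 241
G: 255 - (255-227)×(255-63)/255 = 255 - 5376/255 ≈ 255 - 21.082 = 233.918 → 234
B: 255 - (255-134)×(255-132)/255 = 255 - 14883/255 ≈ 255 - 58.365 = 196.635 → 197
= RGB(241, 234, 197)


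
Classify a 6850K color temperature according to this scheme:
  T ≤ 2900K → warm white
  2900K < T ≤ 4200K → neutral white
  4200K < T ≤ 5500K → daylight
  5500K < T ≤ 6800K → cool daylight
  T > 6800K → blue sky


Temperature: 6850K
6850K > 6800K → blue sky
Classification: blue sky


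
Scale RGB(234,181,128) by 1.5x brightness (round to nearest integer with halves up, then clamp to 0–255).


Multiply each channel by 1.5, round half up, clamp to [0, 255]
R: 234×1.5 = 351 → clamp → 255
G: 181×1.5 = 271.5 → round → 272 → clamp → 255
B: 128×1.5 = 192
= RGB(255, 255, 192)


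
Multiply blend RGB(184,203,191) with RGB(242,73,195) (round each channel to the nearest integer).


Multiply: C = A×B/255, rounded to nearest integer
R: 184×242/255 = 44528/255 ≈ 174.620 → 175
G: 203×73/255 = 14819/255 ≈ 58.114 → 58
B: 191×195/255 = 37245/255 ≈ 146.059 → 146
= RGB(175, 58, 146)


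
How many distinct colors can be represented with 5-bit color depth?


Colors = 2^bits = 2^5
= 32 colors


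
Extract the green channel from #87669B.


Color: #87669B
R = 87 = 135
G = 66 = 102
B = 9B = 155
Green = 102


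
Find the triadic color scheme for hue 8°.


Triadic: equally spaced at 120° intervals
H1 = 8°
H2 = (8 + 120) mod 360 = 128°
H3 = (8 + 240) mod 360 = 248°
Triadic = 8°, 128°, 248°


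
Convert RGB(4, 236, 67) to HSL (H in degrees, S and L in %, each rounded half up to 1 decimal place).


Normalize: R'=4/255≈0.0157, G'=236/255≈0.9255, B'=67/255≈0.2627
Max=236/255, Min=4/255, Δ=Max-Min=232/255
L = (Max+Min)/2 = (236+4)/510 = 240/510 = 0.47058… → L = 47.1%
L ≤ 0.5 → S = Δ/(Max+Min) = 232/(236+4) = 232/240 = 0.96666… → S = 96.7%
(the 1/255 factors cancel in S and H, so raw channel differences can be used)
Max is G' → H = 60 × ((B-R)/Δ + 2) = 60 × ((67-4)/232 + 2)
  63/232 + 2 = 0.2715… + 2 = 2.2715…
  H = 60 × 2.2715… = 136.293…° → H = 136.3°
= HSL(136.3°, 96.7%, 47.1%)


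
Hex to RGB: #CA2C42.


CA → 202 (R)
2C → 44 (G)
42 → 66 (B)
= RGB(202, 44, 66)


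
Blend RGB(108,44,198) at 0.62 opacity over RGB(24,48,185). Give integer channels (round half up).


C = α×F + (1-α)×B, with 1-α = 0.38
R: 0.62×108 + 0.38×24 = 66.96 + 9.12 = 76.08 → 76
G: 0.62×44 + 0.38×48 = 27.28 + 18.24 = 45.52 → 46
B: 0.62×198 + 0.38×185 = 122.76 + 70.30 = 193.06 → 193
= RGB(76, 46, 193)


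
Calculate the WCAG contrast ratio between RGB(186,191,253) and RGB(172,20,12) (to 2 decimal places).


Linearize each sRGB channel c=v/255: c/12.92 if c ≤ 0.04045 else ((c+0.055)/1.055)^2.4
L = 0.2126×R_lin + 0.7152×G_lin + 0.0722×B_lin
Color 1 (186,191,253):
  R=186: 186/255≈0.7294 > 0.04045 → ((0.7294+0.055)/1.055)^2.4 ≈ 0.49102
  G=191: 191/255≈0.7490 > 0.04045 → ((0.7490+0.055)/1.055)^2.4 ≈ 0.52100
  B=253: 253/255≈0.9922 > 0.04045 → ((0.9922+0.055)/1.055)^2.4 ≈ 0.98225
  L1 = 0.2126×0.49102 + 0.7152×0.52100 + 0.0722×0.98225 ≈ 0.54793
Color 2 (172,20,12):
  R=172: 172/255≈0.6745 > 0.04045 → ((0.6745+0.055)/1.055)^2.4 ≈ 0.41254
  G=20: 20/255≈0.0784 > 0.04045 → ((0.0784+0.055)/1.055)^2.4 ≈ 0.00700
  B=12: 12/255≈0.0471 > 0.04045 → ((0.0471+0.055)/1.055)^2.4 ≈ 0.00368
  L2 = 0.2126×0.41254 + 0.7152×0.00700 + 0.0722×0.00368 ≈ 0.09298
Lighter = 0.54793, Darker = 0.09298
Ratio = (L_lighter + 0.05) / (L_darker + 0.05)
Ratio = (0.54793 + 0.05) / (0.09298 + 0.05) = 0.59793 / 0.14298 ≈ 4.1820
Ratio ≈ 4.18:1


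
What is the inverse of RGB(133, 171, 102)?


Invert: (255-R, 255-G, 255-B)
R: 255-133 = 122
G: 255-171 = 84
B: 255-102 = 153
= RGB(122, 84, 153)


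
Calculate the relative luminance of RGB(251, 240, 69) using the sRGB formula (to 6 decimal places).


Linearize each channel (sRGB transfer function): c = v/255; c_lin = c/12.92 if c ≤ 0.04045, else ((c+0.055)/1.055)^2.4
  R: 251/255 ≈ 0.984314 > 0.04045 → ((0.984314+0.055)/1.055)^2.4 ≈ 0.964686
  G: 240/255 ≈ 0.941176 > 0.04045 → ((0.941176+0.055)/1.055)^2.4 ≈ 0.871367
  B: 69/255 ≈ 0.270588 > 0.04045 → ((0.270588+0.055)/1.055)^2.4 ≈ 0.059511
R_lin = 0.964686, G_lin = 0.871367, B_lin = 0.059511
L = 0.2126×R + 0.7152×G + 0.0722×B
L = 0.2126×0.964686 + 0.7152×0.871367 + 0.0722×0.059511
L ≈ 0.832591


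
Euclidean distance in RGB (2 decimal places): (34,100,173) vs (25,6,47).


d = √[(R₁-R₂)² + (G₁-G₂)² + (B₁-B₂)²]
d = √[(34-25)² + (100-6)² + (173-47)²]
d = √[81 + 8836 + 15876]
d = √24793
d ≈ 157.46


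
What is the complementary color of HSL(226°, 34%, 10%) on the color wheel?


Complement = opposite side of color wheel = hue + 180°
H' = (226 + 180) mod 360 = 46°
S and L unchanged.
= HSL(46°, 34%, 10%)


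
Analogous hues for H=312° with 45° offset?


Base hue: 312°
Left analog: (312 - 45) mod 360 = 267°
Right analog: (312 + 45) mod 360 = 357°
Analogous hues = 267° and 357°


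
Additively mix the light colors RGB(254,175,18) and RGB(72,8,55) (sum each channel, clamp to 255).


Additive: each channel = min(255, C₁+C₂)
R: 254+72 = 326 → 255
G: 175+8 = 183 → 183
B: 18+55 = 73 → 73
= RGB(255, 183, 73)


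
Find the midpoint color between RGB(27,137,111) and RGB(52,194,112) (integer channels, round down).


Midpoint: each channel = ⌊(C₁+C₂)/2⌋
R: ⌊(27+52)/2⌋ = 39
G: ⌊(137+194)/2⌋ = 165
B: ⌊(111+112)/2⌋ = 111
= RGB(39, 165, 111)


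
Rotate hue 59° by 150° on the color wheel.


New hue = (H + rotation) mod 360
New hue = (59 + 150) mod 360
= 209 mod 360
= 209°


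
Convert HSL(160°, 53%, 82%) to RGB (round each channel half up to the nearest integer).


H=160°, S=0.53, L=0.82
C = (1-|2L-1|)×S = (1-|0.64|)×0.53 = 0.1908
H' = H/60 = 160/60 ≈ 2.6667; X = C×(1-|H' mod 2 - 1|) = 0.1272
m = L - C/2 = 0.82 - 0.0954 = 0.7246
Sector ⌊H'⌋ = 2 → (R',G',B') = (0.0, 0.1908, 0.1272)
RGB = ((R'+m)×255, (G'+m)×255, (B'+m)×255) = (184.773, 233.427, 217.209)
Round half up → RGB(185, 233, 217)


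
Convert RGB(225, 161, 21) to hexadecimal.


R = 225 → E1 (hex)
G = 161 → A1 (hex)
B = 21 → 15 (hex)
Hex = #E1A115


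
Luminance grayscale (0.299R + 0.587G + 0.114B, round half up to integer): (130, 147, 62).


Gray = 0.299×R + 0.587×G + 0.114×B
Gray = 0.299×130 + 0.587×147 + 0.114×62
Gray = 38.870 + 86.289 + 7.068
Gray = 132.227 → round half up → 132
Gray = 132


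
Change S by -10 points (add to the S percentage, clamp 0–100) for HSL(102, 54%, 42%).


Original S = 54%
Adjustment = -10 percentage points
New S = 54 + (-10) = 44
Clamp to [0, 100] → 44
= HSL(102°, 44%, 42%)


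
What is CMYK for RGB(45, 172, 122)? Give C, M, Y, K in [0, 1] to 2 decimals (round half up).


R'=45/255≈0.1765, G'=172/255≈0.6745, B'=122/255≈0.4784
K = 1 - max(R',G',B') = 1 - 172/255 = 83/255 = 0.32549… → 0.33
(1-R'-K)/(1-K) simplifies to (max-R)/max with max = 172:
C = (172-45)/172 = 127/172 = 0.73837… → 0.74
M = (172-172)/172 = 0/172 = 0 → 0.00
Y = (172-122)/172 = 50/172 = 0.29069… → 0.29
= CMYK(0.74, 0.00, 0.29, 0.33)


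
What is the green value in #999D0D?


Color: #999D0D
R = 99 = 153
G = 9D = 157
B = 0D = 13
Green = 157


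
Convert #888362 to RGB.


88 → 136 (R)
83 → 131 (G)
62 → 98 (B)
= RGB(136, 131, 98)


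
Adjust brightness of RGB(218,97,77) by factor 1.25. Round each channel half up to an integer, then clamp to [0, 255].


Multiply each channel by 1.25, round half up, clamp to [0, 255]
R: 218×1.25 = 272.5 → round → 273 → clamp → 255
G: 97×1.25 = 121.25 → round → 121
B: 77×1.25 = 96.25 → round → 96
= RGB(255, 121, 96)


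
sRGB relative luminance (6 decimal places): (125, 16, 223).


Linearize each channel (sRGB transfer function): c = v/255; c_lin = c/12.92 if c ≤ 0.04045, else ((c+0.055)/1.055)^2.4
  R: 125/255 ≈ 0.490196 > 0.04045 → ((0.490196+0.055)/1.055)^2.4 ≈ 0.205079
  G: 16/255 ≈ 0.062745 > 0.04045 → ((0.062745+0.055)/1.055)^2.4 ≈ 0.005182
  B: 223/255 ≈ 0.874510 > 0.04045 → ((0.874510+0.055)/1.055)^2.4 ≈ 0.737910
R_lin = 0.205079, G_lin = 0.005182, B_lin = 0.737910
L = 0.2126×R + 0.7152×G + 0.0722×B
L = 0.2126×0.205079 + 0.7152×0.005182 + 0.0722×0.737910
L ≈ 0.100583


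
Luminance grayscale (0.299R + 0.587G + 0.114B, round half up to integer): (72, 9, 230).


Gray = 0.299×R + 0.587×G + 0.114×B
Gray = 0.299×72 + 0.587×9 + 0.114×230
Gray = 21.528 + 5.283 + 26.220
Gray = 53.031 → round half up → 53
Gray = 53


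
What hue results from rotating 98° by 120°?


New hue = (H + rotation) mod 360
New hue = (98 + 120) mod 360
= 218 mod 360
= 218°


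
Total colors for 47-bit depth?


Colors = 2^bits = 2^47
= 140,737,488,355,328 colors


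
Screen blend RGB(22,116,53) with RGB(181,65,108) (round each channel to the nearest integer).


Screen: C = 255 - (255-A)×(255-B)/255, rounded to nearest integer
R: 255 - (255-22)×(255-181)/255 = 255 - 17242/255 ≈ 255 - 67.616 = 187.384 → 187
G: 255 - (255-116)×(255-65)/255 = 255 - 26410/255 ≈ 255 - 103.569 = 151.431 → 151
B: 255 - (255-53)×(255-108)/255 = 255 - 29694/255 ≈ 255 - 116.447 = 138.553 → 139
= RGB(187, 151, 139)


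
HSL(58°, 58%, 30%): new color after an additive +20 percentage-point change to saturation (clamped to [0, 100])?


Original S = 58%
Adjustment = +20 percentage points
New S = 58 + (20) = 78
Clamp to [0, 100] → 78
= HSL(58°, 78%, 30%)


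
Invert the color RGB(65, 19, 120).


Invert: (255-R, 255-G, 255-B)
R: 255-65 = 190
G: 255-19 = 236
B: 255-120 = 135
= RGB(190, 236, 135)


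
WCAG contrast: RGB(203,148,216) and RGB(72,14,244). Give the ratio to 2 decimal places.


Linearize each sRGB channel c=v/255: c/12.92 if c ≤ 0.04045 else ((c+0.055)/1.055)^2.4
L = 0.2126×R_lin + 0.7152×G_lin + 0.0722×B_lin
Color 1 (203,148,216):
  R=203: 203/255≈0.7961 > 0.04045 → ((0.7961+0.055)/1.055)^2.4 ≈ 0.59720
  G=148: 148/255≈0.5804 > 0.04045 → ((0.5804+0.055)/1.055)^2.4 ≈ 0.29614
  B=216: 216/255≈0.8471 > 0.04045 → ((0.8471+0.055)/1.055)^2.4 ≈ 0.68669
  L1 = 0.2126×0.59720 + 0.7152×0.29614 + 0.0722×0.68669 ≈ 0.38834
Color 2 (72,14,244):
  R=72: 72/255≈0.2824 > 0.04045 → ((0.2824+0.055)/1.055)^2.4 ≈ 0.06480
  G=14: 14/255≈0.0549 > 0.04045 → ((0.0549+0.055)/1.055)^2.4 ≈ 0.00439
  B=244: 244/255≈0.9569 > 0.04045 → ((0.9569+0.055)/1.055)^2.4 ≈ 0.90466
  L2 = 0.2126×0.06480 + 0.7152×0.00439 + 0.0722×0.90466 ≈ 0.08223
Lighter = 0.38834, Darker = 0.08223
Ratio = (L_lighter + 0.05) / (L_darker + 0.05)
Ratio = (0.38834 + 0.05) / (0.08223 + 0.05) = 0.43834 / 0.13223 ≈ 3.3149
Ratio ≈ 3.31:1


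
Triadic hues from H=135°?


Triadic: equally spaced at 120° intervals
H1 = 135°
H2 = (135 + 120) mod 360 = 255°
H3 = (135 + 240) mod 360 = 15°
Triadic = 135°, 255°, 15°


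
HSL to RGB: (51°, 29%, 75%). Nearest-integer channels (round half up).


H=51°, S=0.29, L=0.75
C = (1-|2L-1|)×S = (1-|0.50|)×0.29 = 0.145
H' = H/60 = 51/60 ≈ 0.8500; X = C×(1-|H' mod 2 - 1|) = 0.12325
m = L - C/2 = 0.75 - 0.0725 = 0.6775
Sector ⌊H'⌋ = 0 → (R',G',B') = (0.145, 0.12325, 0.0)
RGB = ((R'+m)×255, (G'+m)×255, (B'+m)×255) = (209.7375, 204.19125, 172.7625)
Round half up → RGB(210, 204, 173)


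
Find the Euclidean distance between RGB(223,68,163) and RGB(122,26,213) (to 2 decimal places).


d = √[(R₁-R₂)² + (G₁-G₂)² + (B₁-B₂)²]
d = √[(223-122)² + (68-26)² + (163-213)²]
d = √[10201 + 1764 + 2500]
d = √14465
d ≈ 120.27


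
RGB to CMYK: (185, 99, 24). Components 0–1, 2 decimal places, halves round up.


R'=185/255≈0.7255, G'=99/255≈0.3882, B'=24/255≈0.0941
K = 1 - max(R',G',B') = 1 - 185/255 = 70/255 = 0.27450… → 0.27
(1-R'-K)/(1-K) simplifies to (max-R)/max with max = 185:
C = (185-185)/185 = 0/185 = 0 → 0.00
M = (185-99)/185 = 86/185 = 0.46486… → 0.46
Y = (185-24)/185 = 161/185 = 0.87027… → 0.87
= CMYK(0.00, 0.46, 0.87, 0.27)


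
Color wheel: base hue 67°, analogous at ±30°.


Base hue: 67°
Left analog: (67 - 30) mod 360 = 37°
Right analog: (67 + 30) mod 360 = 97°
Analogous hues = 37° and 97°


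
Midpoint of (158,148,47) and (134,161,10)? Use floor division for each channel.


Midpoint: each channel = ⌊(C₁+C₂)/2⌋
R: ⌊(158+134)/2⌋ = 146
G: ⌊(148+161)/2⌋ = 154
B: ⌊(47+10)/2⌋ = 28
= RGB(146, 154, 28)


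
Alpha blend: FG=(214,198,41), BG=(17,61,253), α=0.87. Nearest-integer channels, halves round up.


C = α×F + (1-α)×B, with 1-α = 0.13
R: 0.87×214 + 0.13×17 = 186.18 + 2.21 = 188.39 → 188
G: 0.87×198 + 0.13×61 = 172.26 + 7.93 = 180.19 → 180
B: 0.87×41 + 0.13×253 = 35.67 + 32.89 = 68.56 → 69
= RGB(188, 180, 69)


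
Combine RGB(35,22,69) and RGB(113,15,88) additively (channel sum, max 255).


Additive: each channel = min(255, C₁+C₂)
R: 35+113 = 148 → 148
G: 22+15 = 37 → 37
B: 69+88 = 157 → 157
= RGB(148, 37, 157)


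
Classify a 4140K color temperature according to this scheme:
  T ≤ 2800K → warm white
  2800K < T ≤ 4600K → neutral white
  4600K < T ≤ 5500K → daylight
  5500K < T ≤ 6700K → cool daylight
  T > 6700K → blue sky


Temperature: 4140K
2800K < 4140K ≤ 4600K → neutral white
Classification: neutral white


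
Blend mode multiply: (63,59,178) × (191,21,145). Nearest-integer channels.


Multiply: C = A×B/255, rounded to nearest integer
R: 63×191/255 = 12033/255 ≈ 47.188 → 47
G: 59×21/255 = 1239/255 ≈ 4.859 → 5
B: 178×145/255 = 25810/255 ≈ 101.216 → 101
= RGB(47, 5, 101)


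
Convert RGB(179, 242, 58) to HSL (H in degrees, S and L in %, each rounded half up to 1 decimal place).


Normalize: R'=179/255≈0.7020, G'=242/255≈0.9490, B'=58/255≈0.2275
Max=242/255, Min=58/255, Δ=Max-Min=184/255
L = (Max+Min)/2 = (242+58)/510 = 300/510 = 0.58823… → L = 58.8%
L > 0.5 → S = Δ/(2-Max-Min) = 184/(510-242-58) = 184/210 = 0.87619… → S = 87.6%
(the 1/255 factors cancel in S and H, so raw channel differences can be used)
Max is G' → H = 60 × ((B-R)/Δ + 2) = 60 × ((58-179)/184 + 2)
  -121/184 + 2 = -0.6576… + 2 = 1.3423…
  H = 60 × 1.3423… = 80.543…° → H = 80.5°
= HSL(80.5°, 87.6%, 58.8%)


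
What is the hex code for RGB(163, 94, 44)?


R = 163 → A3 (hex)
G = 94 → 5E (hex)
B = 44 → 2C (hex)
Hex = #A35E2C


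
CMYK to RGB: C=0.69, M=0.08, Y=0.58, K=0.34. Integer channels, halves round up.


R = 255 × (1-C) × (1-K) = 255 × 0.31 × 0.66 = 52.173 → 52
G = 255 × (1-M) × (1-K) = 255 × 0.92 × 0.66 = 154.836 → 155
B = 255 × (1-Y) × (1-K) = 255 × 0.42 × 0.66 = 70.686 → 71
= RGB(52, 155, 71)


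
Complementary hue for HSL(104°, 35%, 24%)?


Complement = opposite side of color wheel = hue + 180°
H' = (104 + 180) mod 360 = 284°
S and L unchanged.
= HSL(284°, 35%, 24%)


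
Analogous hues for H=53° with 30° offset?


Base hue: 53°
Left analog: (53 - 30) mod 360 = 23°
Right analog: (53 + 30) mod 360 = 83°
Analogous hues = 23° and 83°


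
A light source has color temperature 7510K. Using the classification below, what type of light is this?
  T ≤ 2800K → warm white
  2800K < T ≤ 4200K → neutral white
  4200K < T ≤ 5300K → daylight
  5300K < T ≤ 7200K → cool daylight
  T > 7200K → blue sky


Temperature: 7510K
7510K > 7200K → blue sky
Classification: blue sky


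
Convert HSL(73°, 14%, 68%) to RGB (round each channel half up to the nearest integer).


H=73°, S=0.14, L=0.68
C = (1-|2L-1|)×S = (1-|0.36|)×0.14 = 0.0896
H' = H/60 = 73/60 ≈ 1.2167; X = C×(1-|H' mod 2 - 1|) ≈ 0.0702
m = L - C/2 = 0.68 - 0.0448 = 0.6352
Sector ⌊H'⌋ = 1 → (R',G',B') = (≈0.0702, 0.0896, 0.0)
RGB = ((R'+m)×255, (G'+m)×255, (B'+m)×255) = (179.8736, 184.824, 161.976)
Round half up → RGB(180, 185, 162)


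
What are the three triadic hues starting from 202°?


Triadic: equally spaced at 120° intervals
H1 = 202°
H2 = (202 + 120) mod 360 = 322°
H3 = (202 + 240) mod 360 = 82°
Triadic = 202°, 322°, 82°


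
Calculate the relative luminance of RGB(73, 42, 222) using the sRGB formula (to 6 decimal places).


Linearize each channel (sRGB transfer function): c = v/255; c_lin = c/12.92 if c ≤ 0.04045, else ((c+0.055)/1.055)^2.4
  R: 73/255 ≈ 0.286275 > 0.04045 → ((0.286275+0.055)/1.055)^2.4 ≈ 0.066626
  G: 42/255 ≈ 0.164706 > 0.04045 → ((0.164706+0.055)/1.055)^2.4 ≈ 0.023153
  B: 222/255 ≈ 0.870588 > 0.04045 → ((0.870588+0.055)/1.055)^2.4 ≈ 0.730461
R_lin = 0.066626, G_lin = 0.023153, B_lin = 0.730461
L = 0.2126×R + 0.7152×G + 0.0722×B
L = 0.2126×0.066626 + 0.7152×0.023153 + 0.0722×0.730461
L ≈ 0.083463


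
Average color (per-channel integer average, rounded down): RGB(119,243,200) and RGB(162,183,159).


Midpoint: each channel = ⌊(C₁+C₂)/2⌋
R: ⌊(119+162)/2⌋ = 140
G: ⌊(243+183)/2⌋ = 213
B: ⌊(200+159)/2⌋ = 179
= RGB(140, 213, 179)


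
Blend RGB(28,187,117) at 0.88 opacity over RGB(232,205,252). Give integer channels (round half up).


C = α×F + (1-α)×B, with 1-α = 0.12
R: 0.88×28 + 0.12×232 = 24.64 + 27.84 = 52.48 → 52
G: 0.88×187 + 0.12×205 = 164.56 + 24.60 = 189.16 → 189
B: 0.88×117 + 0.12×252 = 102.96 + 30.24 = 133.20 → 133
= RGB(52, 189, 133)


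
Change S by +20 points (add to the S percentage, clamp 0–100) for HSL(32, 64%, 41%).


Original S = 64%
Adjustment = +20 percentage points
New S = 64 + (20) = 84
Clamp to [0, 100] → 84
= HSL(32°, 84%, 41%)


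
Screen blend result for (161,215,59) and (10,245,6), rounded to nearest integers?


Screen: C = 255 - (255-A)×(255-B)/255, rounded to nearest integer
R: 255 - (255-161)×(255-10)/255 = 255 - 23030/255 ≈ 255 - 90.314 = 164.686 → 165
G: 255 - (255-215)×(255-245)/255 = 255 - 400/255 ≈ 255 - 1.569 = 253.431 → 253
B: 255 - (255-59)×(255-6)/255 = 255 - 48804/255 ≈ 255 - 191.388 = 63.612 → 64
= RGB(165, 253, 64)


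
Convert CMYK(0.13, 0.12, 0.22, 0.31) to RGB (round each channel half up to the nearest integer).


R = 255 × (1-C) × (1-K) = 255 × 0.87 × 0.69 = 153.0765 → 153
G = 255 × (1-M) × (1-K) = 255 × 0.88 × 0.69 = 154.836 → 155
B = 255 × (1-Y) × (1-K) = 255 × 0.78 × 0.69 = 137.241 → 137
= RGB(153, 155, 137)


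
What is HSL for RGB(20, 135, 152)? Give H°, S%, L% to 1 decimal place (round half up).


Normalize: R'=20/255≈0.0784, G'=135/255≈0.5294, B'=152/255≈0.5961
Max=152/255, Min=20/255, Δ=Max-Min=132/255
L = (Max+Min)/2 = (152+20)/510 = 172/510 = 0.33725… → L = 33.7%
L ≤ 0.5 → S = Δ/(Max+Min) = 132/(152+20) = 132/172 = 0.76744… → S = 76.7%
(the 1/255 factors cancel in S and H, so raw channel differences can be used)
Max is B' → H = 60 × ((R-G)/Δ + 4) = 60 × ((20-135)/132 + 4)
  -115/132 + 4 = -0.8712… + 4 = 3.1287…
  H = 60 × 3.1287… = 187.727…° → H = 187.7°
= HSL(187.7°, 76.7%, 33.7%)


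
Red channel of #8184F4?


Color: #8184F4
R = 81 = 129
G = 84 = 132
B = F4 = 244
Red = 129


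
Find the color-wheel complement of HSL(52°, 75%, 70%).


Complement = opposite side of color wheel = hue + 180°
H' = (52 + 180) mod 360 = 232°
S and L unchanged.
= HSL(232°, 75%, 70%)


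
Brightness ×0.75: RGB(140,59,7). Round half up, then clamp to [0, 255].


Multiply each channel by 0.75, round half up, clamp to [0, 255]
R: 140×0.75 = 105
G: 59×0.75 = 44.25 → round → 44
B: 7×0.75 = 5.25 → round → 5
= RGB(105, 44, 5)


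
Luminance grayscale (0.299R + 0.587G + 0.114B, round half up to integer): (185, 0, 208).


Gray = 0.299×R + 0.587×G + 0.114×B
Gray = 0.299×185 + 0.587×0 + 0.114×208
Gray = 55.315 + 0.000 + 23.712
Gray = 79.027 → round half up → 79
Gray = 79


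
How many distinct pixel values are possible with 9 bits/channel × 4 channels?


Total bits = 9 bits/channel × 4 channels = 36 bits
Distinct pixel values = 2^36
= 68,719,476,736 pixel values


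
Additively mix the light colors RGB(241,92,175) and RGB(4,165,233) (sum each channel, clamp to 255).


Additive: each channel = min(255, C₁+C₂)
R: 241+4 = 245 → 245
G: 92+165 = 257 → 255
B: 175+233 = 408 → 255
= RGB(245, 255, 255)


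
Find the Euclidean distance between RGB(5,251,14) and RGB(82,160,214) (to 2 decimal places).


d = √[(R₁-R₂)² + (G₁-G₂)² + (B₁-B₂)²]
d = √[(5-82)² + (251-160)² + (14-214)²]
d = √[5929 + 8281 + 40000]
d = √54210
d ≈ 232.83


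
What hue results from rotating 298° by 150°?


New hue = (H + rotation) mod 360
New hue = (298 + 150) mod 360
= 448 mod 360
= 88°


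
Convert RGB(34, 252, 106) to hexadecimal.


R = 34 → 22 (hex)
G = 252 → FC (hex)
B = 106 → 6A (hex)
Hex = #22FC6A


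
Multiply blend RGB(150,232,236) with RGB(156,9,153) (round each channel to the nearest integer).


Multiply: C = A×B/255, rounded to nearest integer
R: 150×156/255 = 23400/255 ≈ 91.765 → 92
G: 232×9/255 = 2088/255 ≈ 8.188 → 8
B: 236×153/255 = 36108/255 ≈ 141.600 → 142
= RGB(92, 8, 142)


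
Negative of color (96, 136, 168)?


Invert: (255-R, 255-G, 255-B)
R: 255-96 = 159
G: 255-136 = 119
B: 255-168 = 87
= RGB(159, 119, 87)


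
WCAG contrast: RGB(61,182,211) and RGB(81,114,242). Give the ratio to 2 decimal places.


Linearize each sRGB channel c=v/255: c/12.92 if c ≤ 0.04045 else ((c+0.055)/1.055)^2.4
L = 0.2126×R_lin + 0.7152×G_lin + 0.0722×B_lin
Color 1 (61,182,211):
  R=61: 61/255≈0.2392 > 0.04045 → ((0.2392+0.055)/1.055)^2.4 ≈ 0.04667
  G=182: 182/255≈0.7137 > 0.04045 → ((0.7137+0.055)/1.055)^2.4 ≈ 0.46778
  B=211: 211/255≈0.8275 > 0.04045 → ((0.8275+0.055)/1.055)^2.4 ≈ 0.65141
  L1 = 0.2126×0.04667 + 0.7152×0.46778 + 0.0722×0.65141 ≈ 0.39151
Color 2 (81,114,242):
  R=81: 81/255≈0.3176 > 0.04045 → ((0.3176+0.055)/1.055)^2.4 ≈ 0.08228
  G=114: 114/255≈0.4471 > 0.04045 → ((0.4471+0.055)/1.055)^2.4 ≈ 0.16827
  B=242: 242/255≈0.9490 > 0.04045 → ((0.9490+0.055)/1.055)^2.4 ≈ 0.88792
  L2 = 0.2126×0.08228 + 0.7152×0.16827 + 0.0722×0.88792 ≈ 0.20195
Lighter = 0.39151, Darker = 0.20195
Ratio = (L_lighter + 0.05) / (L_darker + 0.05)
Ratio = (0.39151 + 0.05) / (0.20195 + 0.05) = 0.44151 / 0.25195 ≈ 1.7524
Ratio ≈ 1.75:1


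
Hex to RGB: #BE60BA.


BE → 190 (R)
60 → 96 (G)
BA → 186 (B)
= RGB(190, 96, 186)


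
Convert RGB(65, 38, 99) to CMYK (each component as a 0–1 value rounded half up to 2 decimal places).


R'=65/255≈0.2549, G'=38/255≈0.1490, B'=99/255≈0.3882
K = 1 - max(R',G',B') = 1 - 99/255 = 156/255 = 0.61176… → 0.61
(1-R'-K)/(1-K) simplifies to (max-R)/max with max = 99:
C = (99-65)/99 = 34/99 = 0.34343… → 0.34
M = (99-38)/99 = 61/99 = 0.61616… → 0.62
Y = (99-99)/99 = 0/99 = 0 → 0.00
= CMYK(0.34, 0.62, 0.00, 0.61)


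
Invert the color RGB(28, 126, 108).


Invert: (255-R, 255-G, 255-B)
R: 255-28 = 227
G: 255-126 = 129
B: 255-108 = 147
= RGB(227, 129, 147)


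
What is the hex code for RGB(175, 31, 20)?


R = 175 → AF (hex)
G = 31 → 1F (hex)
B = 20 → 14 (hex)
Hex = #AF1F14


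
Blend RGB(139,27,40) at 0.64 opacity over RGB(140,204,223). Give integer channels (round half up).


C = α×F + (1-α)×B, with 1-α = 0.36
R: 0.64×139 + 0.36×140 = 88.96 + 50.40 = 139.36 → 139
G: 0.64×27 + 0.36×204 = 17.28 + 73.44 = 90.72 → 91
B: 0.64×40 + 0.36×223 = 25.60 + 80.28 = 105.88 → 106
= RGB(139, 91, 106)


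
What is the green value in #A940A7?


Color: #A940A7
R = A9 = 169
G = 40 = 64
B = A7 = 167
Green = 64


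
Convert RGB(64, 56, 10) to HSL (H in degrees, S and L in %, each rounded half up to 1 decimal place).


Normalize: R'=64/255≈0.2510, G'=56/255≈0.2196, B'=10/255≈0.0392
Max=64/255, Min=10/255, Δ=Max-Min=54/255
L = (Max+Min)/2 = (64+10)/510 = 74/510 = 0.14509… → L = 14.5%
L ≤ 0.5 → S = Δ/(Max+Min) = 54/(64+10) = 54/74 = 0.72972… → S = 73.0%
(the 1/255 factors cancel in S and H, so raw channel differences can be used)
Max is R' → H = 60 × (((G-B)/Δ) mod 6) = 60 × (((56-10)/54) mod 6)
  46/54 = 0.8518…
  H = 60 × 0.8518… = 51.111…° → H = 51.1°
= HSL(51.1°, 73.0%, 14.5%)


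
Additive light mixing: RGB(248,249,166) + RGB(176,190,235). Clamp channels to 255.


Additive: each channel = min(255, C₁+C₂)
R: 248+176 = 424 → 255
G: 249+190 = 439 → 255
B: 166+235 = 401 → 255
= RGB(255, 255, 255)


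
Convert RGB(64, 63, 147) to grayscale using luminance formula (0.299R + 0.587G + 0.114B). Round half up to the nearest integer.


Gray = 0.299×R + 0.587×G + 0.114×B
Gray = 0.299×64 + 0.587×63 + 0.114×147
Gray = 19.136 + 36.981 + 16.758
Gray = 72.875 → round half up → 73
Gray = 73


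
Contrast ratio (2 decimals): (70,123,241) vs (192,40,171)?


Linearize each sRGB channel c=v/255: c/12.92 if c ≤ 0.04045 else ((c+0.055)/1.055)^2.4
L = 0.2126×R_lin + 0.7152×G_lin + 0.0722×B_lin
Color 1 (70,123,241):
  R=70: 70/255≈0.2745 > 0.04045 → ((0.2745+0.055)/1.055)^2.4 ≈ 0.06125
  G=123: 123/255≈0.4824 > 0.04045 → ((0.4824+0.055)/1.055)^2.4 ≈ 0.19807
  B=241: 241/255≈0.9451 > 0.04045 → ((0.9451+0.055)/1.055)^2.4 ≈ 0.87962
  L1 = 0.2126×0.06125 + 0.7152×0.19807 + 0.0722×0.87962 ≈ 0.21819
Color 2 (192,40,171):
  R=192: 192/255≈0.7529 > 0.04045 → ((0.7529+0.055)/1.055)^2.4 ≈ 0.52712
  G=40: 40/255≈0.1569 > 0.04045 → ((0.1569+0.055)/1.055)^2.4 ≈ 0.02122
  B=171: 171/255≈0.6706 > 0.04045 → ((0.6706+0.055)/1.055)^2.4 ≈ 0.40724
  L2 = 0.2126×0.52712 + 0.7152×0.02122 + 0.0722×0.40724 ≈ 0.15664
Lighter = 0.21819, Darker = 0.15664
Ratio = (L_lighter + 0.05) / (L_darker + 0.05)
Ratio = (0.21819 + 0.05) / (0.15664 + 0.05) = 0.26819 / 0.20664 ≈ 1.2978
Ratio ≈ 1.30:1


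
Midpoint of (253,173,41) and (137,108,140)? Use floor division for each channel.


Midpoint: each channel = ⌊(C₁+C₂)/2⌋
R: ⌊(253+137)/2⌋ = 195
G: ⌊(173+108)/2⌋ = 140
B: ⌊(41+140)/2⌋ = 90
= RGB(195, 140, 90)


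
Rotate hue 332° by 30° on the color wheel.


New hue = (H + rotation) mod 360
New hue = (332 + 30) mod 360
= 362 mod 360
= 2°


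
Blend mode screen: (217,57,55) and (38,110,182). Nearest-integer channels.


Screen: C = 255 - (255-A)×(255-B)/255, rounded to nearest integer
R: 255 - (255-217)×(255-38)/255 = 255 - 8246/255 ≈ 255 - 32.337 = 222.663 → 223
G: 255 - (255-57)×(255-110)/255 = 255 - 28710/255 ≈ 255 - 112.588 = 142.412 → 142
B: 255 - (255-55)×(255-182)/255 = 255 - 14600/255 ≈ 255 - 57.255 = 197.745 → 198
= RGB(223, 142, 198)


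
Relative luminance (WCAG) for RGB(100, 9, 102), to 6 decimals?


Linearize each channel (sRGB transfer function): c = v/255; c_lin = c/12.92 if c ≤ 0.04045, else ((c+0.055)/1.055)^2.4
  R: 100/255 ≈ 0.392157 > 0.04045 → ((0.392157+0.055)/1.055)^2.4 ≈ 0.127438
  G: 9/255 ≈ 0.035294 ≤ 0.04045 → 0.035294/12.92 ≈ 0.002732
  B: 102/255 ≈ 0.400000 > 0.04045 → ((0.400000+0.055)/1.055)^2.4 ≈ 0.132868
R_lin = 0.127438, G_lin = 0.002732, B_lin = 0.132868
L = 0.2126×R + 0.7152×G + 0.0722×B
L = 0.2126×0.127438 + 0.7152×0.002732 + 0.0722×0.132868
L ≈ 0.038640


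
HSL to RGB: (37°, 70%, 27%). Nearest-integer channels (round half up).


H=37°, S=0.70, L=0.27
C = (1-|2L-1|)×S = (1-|-0.46|)×0.70 = 0.378
H' = H/60 = 37/60 ≈ 0.6167; X = C×(1-|H' mod 2 - 1|) = 0.2331
m = L - C/2 = 0.27 - 0.189 = 0.081
Sector ⌊H'⌋ = 0 → (R',G',B') = (0.378, 0.2331, 0.0)
RGB = ((R'+m)×255, (G'+m)×255, (B'+m)×255) = (117.045, 80.0955, 20.655)
Round half up → RGB(117, 80, 21)


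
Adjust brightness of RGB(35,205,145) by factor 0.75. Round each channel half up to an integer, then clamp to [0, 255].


Multiply each channel by 0.75, round half up, clamp to [0, 255]
R: 35×0.75 = 26.25 → round → 26
G: 205×0.75 = 153.75 → round → 154
B: 145×0.75 = 108.75 → round → 109
= RGB(26, 154, 109)


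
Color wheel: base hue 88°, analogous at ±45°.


Base hue: 88°
Left analog: (88 - 45) mod 360 = 43°
Right analog: (88 + 45) mod 360 = 133°
Analogous hues = 43° and 133°


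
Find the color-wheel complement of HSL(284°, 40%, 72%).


Complement = opposite side of color wheel = hue + 180°
H' = (284 + 180) mod 360 = 104°
S and L unchanged.
= HSL(104°, 40%, 72%)


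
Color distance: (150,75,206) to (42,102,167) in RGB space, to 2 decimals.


d = √[(R₁-R₂)² + (G₁-G₂)² + (B₁-B₂)²]
d = √[(150-42)² + (75-102)² + (206-167)²]
d = √[11664 + 729 + 1521]
d = √13914
d ≈ 117.96


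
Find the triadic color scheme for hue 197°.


Triadic: equally spaced at 120° intervals
H1 = 197°
H2 = (197 + 120) mod 360 = 317°
H3 = (197 + 240) mod 360 = 77°
Triadic = 197°, 317°, 77°


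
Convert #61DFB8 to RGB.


61 → 97 (R)
DF → 223 (G)
B8 → 184 (B)
= RGB(97, 223, 184)


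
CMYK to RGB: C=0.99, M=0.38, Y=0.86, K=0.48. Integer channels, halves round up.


R = 255 × (1-C) × (1-K) = 255 × 0.01 × 0.52 = 1.326 → 1
G = 255 × (1-M) × (1-K) = 255 × 0.62 × 0.52 = 82.212 → 82
B = 255 × (1-Y) × (1-K) = 255 × 0.14 × 0.52 = 18.564 → 19
= RGB(1, 82, 19)


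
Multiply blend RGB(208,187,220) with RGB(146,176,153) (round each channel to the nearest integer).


Multiply: C = A×B/255, rounded to nearest integer
R: 208×146/255 = 30368/255 ≈ 119.090 → 119
G: 187×176/255 = 32912/255 ≈ 129.067 → 129
B: 220×153/255 = 33660/255 ≈ 132.000 → 132
= RGB(119, 129, 132)


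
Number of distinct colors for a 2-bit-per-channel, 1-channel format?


Total bits = 2 bits/channel × 1 channels = 2 bits
Distinct colors = 2^2
= 4 colors


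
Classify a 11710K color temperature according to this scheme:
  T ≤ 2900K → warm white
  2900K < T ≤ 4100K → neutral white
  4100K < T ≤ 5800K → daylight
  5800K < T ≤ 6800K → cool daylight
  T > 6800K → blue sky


Temperature: 11710K
11710K > 6800K → blue sky
Classification: blue sky


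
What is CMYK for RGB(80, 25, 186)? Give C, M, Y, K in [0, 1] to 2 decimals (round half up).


R'=80/255≈0.3137, G'=25/255≈0.0980, B'=186/255≈0.7294
K = 1 - max(R',G',B') = 1 - 186/255 = 69/255 = 0.27058… → 0.27
(1-R'-K)/(1-K) simplifies to (max-R)/max with max = 186:
C = (186-80)/186 = 106/186 = 0.56989… → 0.57
M = (186-25)/186 = 161/186 = 0.86559… → 0.87
Y = (186-186)/186 = 0/186 = 0 → 0.00
= CMYK(0.57, 0.87, 0.00, 0.27)
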